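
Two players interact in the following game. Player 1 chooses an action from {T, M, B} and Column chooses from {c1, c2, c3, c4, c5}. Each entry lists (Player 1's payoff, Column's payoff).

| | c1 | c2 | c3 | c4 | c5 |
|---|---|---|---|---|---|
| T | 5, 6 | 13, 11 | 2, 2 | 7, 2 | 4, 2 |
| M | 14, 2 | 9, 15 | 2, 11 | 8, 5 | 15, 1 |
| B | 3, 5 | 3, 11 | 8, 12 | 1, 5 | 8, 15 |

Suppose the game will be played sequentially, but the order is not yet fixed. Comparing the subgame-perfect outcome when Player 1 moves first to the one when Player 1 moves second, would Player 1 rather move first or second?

first

If Player 1 leads: Column's best replies are T→c2, M→c2, B→c5; Player 1's induced payoffs 13, 9, 8; outcome (T, c2), payoffs (13, 11).
If Column leads: Player 1's best replies are c1→M, c2→T, c3→B, c4→M, c5→M; Column's induced payoffs 2, 11, 12, 5, 1; outcome (B, c3), payoffs (8, 12).
Player 1 gets 13 moving first and 8 moving second, so Player 1 prefers to move first.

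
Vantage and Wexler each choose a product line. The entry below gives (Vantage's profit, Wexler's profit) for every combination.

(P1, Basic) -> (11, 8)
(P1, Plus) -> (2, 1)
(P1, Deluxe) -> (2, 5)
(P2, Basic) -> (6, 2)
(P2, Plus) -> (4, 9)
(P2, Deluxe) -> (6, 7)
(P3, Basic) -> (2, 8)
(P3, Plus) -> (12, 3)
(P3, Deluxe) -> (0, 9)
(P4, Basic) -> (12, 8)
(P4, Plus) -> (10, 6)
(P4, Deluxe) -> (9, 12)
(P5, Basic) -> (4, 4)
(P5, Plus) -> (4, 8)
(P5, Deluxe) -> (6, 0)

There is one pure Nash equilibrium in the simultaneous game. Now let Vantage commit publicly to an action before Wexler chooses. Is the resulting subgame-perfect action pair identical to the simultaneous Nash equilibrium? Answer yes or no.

no

Wexler best-responds to each possible Vantage move:
- P1 → Wexler plays Basic (best of 8, 1, 5); Vantage gets 11.
- P2 → Wexler plays Plus (best of 2, 9, 7); Vantage gets 4.
- P3 → Wexler plays Deluxe (best of 8, 3, 9); Vantage gets 0.
- P4 → Wexler plays Deluxe (best of 8, 6, 12); Vantage gets 9.
- P5 → Wexler plays Plus (best of 4, 8, 0); Vantage gets 4.
Maximizing over 11, 4, 0, 9, 4, Vantage chooses P1. Subgame-perfect outcome: (P1, Basic) with payoffs (11, 8).
Under simultaneous play:
Vantage's best replies: Basic→P4; Plus→P3; Deluxe→P4.
Wexler's best replies: P1→Basic; P2→Plus; P3→Deluxe; P4→Deluxe; P5→Plus.
The unique mutual best reply is (P4, Deluxe), giving (9, 12).
Sequential outcome (P1, Basic) differs from the Nash profile (P4, Deluxe).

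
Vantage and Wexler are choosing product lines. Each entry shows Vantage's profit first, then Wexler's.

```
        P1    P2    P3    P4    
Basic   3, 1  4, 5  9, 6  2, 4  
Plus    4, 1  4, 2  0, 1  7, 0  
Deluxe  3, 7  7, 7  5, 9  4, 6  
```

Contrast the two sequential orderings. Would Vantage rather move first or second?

If Vantage leads: Wexler's best replies are Basic→P3, Plus→P2, Deluxe→P3; Vantage's induced payoffs 9, 4, 5; outcome (Basic, P3), payoffs (9, 6).
If Wexler leads: Vantage's best replies are P1→Plus, P2→Deluxe, P3→Basic, P4→Plus; Wexler's induced payoffs 1, 7, 6, 0; outcome (Deluxe, P2), payoffs (7, 7).
Vantage gets 9 moving first and 7 moving second, so Vantage prefers to move first.

first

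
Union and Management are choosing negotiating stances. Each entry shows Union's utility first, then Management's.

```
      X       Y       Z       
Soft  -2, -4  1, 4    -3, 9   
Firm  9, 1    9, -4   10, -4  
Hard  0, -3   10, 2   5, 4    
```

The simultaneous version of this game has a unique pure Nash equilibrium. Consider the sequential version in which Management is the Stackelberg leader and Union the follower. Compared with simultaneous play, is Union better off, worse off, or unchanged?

Solve by backward induction (Management leads).
- X: Union compares -2, 9, 0 and picks Firm; Management would get 1.
- Y: Union compares 1, 9, 10 and picks Hard; Management would get 2.
- Z: Union compares -3, 10, 5 and picks Firm; Management would get -4.
Management's induced payoffs are 1, 2, -4, so Management commits to Y. Subgame-perfect outcome: (Hard, Y) with payoffs (10, 2).
Under simultaneous play:
Union's best replies: X→Firm; Y→Hard; Z→Firm.
Management's best replies: Soft→Z; Firm→X; Hard→Z.
The unique mutual best reply is (Firm, X), giving (9, 1).
Union earns 10 sequentially versus 9 at the Nash outcome: better off.

better off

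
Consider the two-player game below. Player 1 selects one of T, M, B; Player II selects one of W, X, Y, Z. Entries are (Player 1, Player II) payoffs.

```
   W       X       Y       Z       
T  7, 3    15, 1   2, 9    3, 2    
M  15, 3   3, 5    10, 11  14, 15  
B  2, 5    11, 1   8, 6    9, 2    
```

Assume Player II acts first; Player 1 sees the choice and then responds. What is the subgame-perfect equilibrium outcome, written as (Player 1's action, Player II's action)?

Backward induction with Player II moving first.
- W → Player 1 plays M (best of 7, 15, 2); Player II gets 3.
- X → Player 1 plays T (best of 15, 3, 11); Player II gets 1.
- Y → Player 1 plays M (best of 2, 10, 8); Player II gets 11.
- Z → Player 1 plays M (best of 3, 14, 9); Player II gets 15.
Maximizing over 3, 1, 11, 15, Player II chooses Z. Subgame-perfect outcome: (M, Z) with payoffs (14, 15).

(M, Z)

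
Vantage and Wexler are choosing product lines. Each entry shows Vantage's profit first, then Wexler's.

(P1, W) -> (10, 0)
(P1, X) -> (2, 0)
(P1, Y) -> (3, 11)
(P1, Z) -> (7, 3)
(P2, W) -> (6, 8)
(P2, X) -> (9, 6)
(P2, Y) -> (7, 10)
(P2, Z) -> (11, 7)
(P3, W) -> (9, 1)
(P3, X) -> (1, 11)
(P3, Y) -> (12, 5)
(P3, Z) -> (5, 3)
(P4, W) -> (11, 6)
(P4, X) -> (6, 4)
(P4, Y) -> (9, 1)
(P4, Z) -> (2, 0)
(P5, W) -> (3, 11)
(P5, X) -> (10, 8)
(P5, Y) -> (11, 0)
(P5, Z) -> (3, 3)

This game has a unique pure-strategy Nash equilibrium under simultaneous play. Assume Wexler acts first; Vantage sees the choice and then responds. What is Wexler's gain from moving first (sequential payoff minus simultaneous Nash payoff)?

Vantage best-responds to each possible Wexler move:
- W → Vantage plays P4 (best of 10, 6, 9, 11, 3); Wexler gets 6.
- X → Vantage plays P5 (best of 2, 9, 1, 6, 10); Wexler gets 8.
- Y → Vantage plays P3 (best of 3, 7, 12, 9, 11); Wexler gets 5.
- Z → Vantage plays P2 (best of 7, 11, 5, 2, 3); Wexler gets 7.
Among 6, 8, 5, 7, the best is 8 at X. Subgame-perfect outcome: (P5, X) with payoffs (10, 8).
For the simultaneous game, intersect best replies.
Vantage's best replies: W→P4; X→P5; Y→P3; Z→P2.
Wexler's best replies: P1→Y; P2→Y; P3→X; P4→W; P5→W.
The unique mutual best reply is (P4, W), giving (11, 6).
Wexler's commitment gain: 8 − 6 = 2.

2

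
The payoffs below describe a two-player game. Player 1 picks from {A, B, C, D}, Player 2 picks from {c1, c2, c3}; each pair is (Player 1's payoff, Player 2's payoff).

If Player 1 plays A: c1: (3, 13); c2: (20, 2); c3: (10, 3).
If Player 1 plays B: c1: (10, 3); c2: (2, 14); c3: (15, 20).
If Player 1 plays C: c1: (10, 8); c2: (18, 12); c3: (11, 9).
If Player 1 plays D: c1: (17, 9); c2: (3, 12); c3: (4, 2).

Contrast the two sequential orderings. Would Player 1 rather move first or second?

If Player 1 leads: Player 2's best replies are A→c1, B→c3, C→c2, D→c2; Player 1's induced payoffs 3, 15, 18, 3; outcome (C, c2), payoffs (18, 12).
If Player 2 leads: Player 1's best replies are c1→D, c2→A, c3→B; Player 2's induced payoffs 9, 2, 20; outcome (B, c3), payoffs (15, 20).
Player 1 gets 18 moving first and 15 moving second, so Player 1 prefers to move first.

first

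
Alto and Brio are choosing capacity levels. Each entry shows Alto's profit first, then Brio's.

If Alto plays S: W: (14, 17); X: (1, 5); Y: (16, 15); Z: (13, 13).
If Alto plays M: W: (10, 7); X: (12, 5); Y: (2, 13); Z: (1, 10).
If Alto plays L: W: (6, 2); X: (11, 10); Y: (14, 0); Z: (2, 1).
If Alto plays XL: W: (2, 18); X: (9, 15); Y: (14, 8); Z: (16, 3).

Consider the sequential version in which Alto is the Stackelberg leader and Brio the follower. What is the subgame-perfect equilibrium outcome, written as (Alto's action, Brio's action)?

Brio best-responds to each possible Alto move:
- S → Brio plays W (best of 17, 5, 15, 13); Alto gets 14.
- M → Brio plays Y (best of 7, 5, 13, 10); Alto gets 2.
- L → Brio plays X (best of 2, 10, 0, 1); Alto gets 11.
- XL → Brio plays W (best of 18, 15, 8, 3); Alto gets 2.
Among 14, 2, 11, 2, the best is 14 at S. Subgame-perfect outcome: (S, W) with payoffs (14, 17).

(S, W)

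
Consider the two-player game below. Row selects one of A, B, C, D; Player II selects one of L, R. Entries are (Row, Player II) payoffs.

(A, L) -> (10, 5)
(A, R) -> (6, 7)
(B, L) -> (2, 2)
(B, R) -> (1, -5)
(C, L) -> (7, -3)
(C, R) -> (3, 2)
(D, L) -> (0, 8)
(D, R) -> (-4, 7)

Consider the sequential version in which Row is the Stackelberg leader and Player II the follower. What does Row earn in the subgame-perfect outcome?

6

Backward induction with Row moving first.
- A: BR = R, leader payoff 6.
- B: BR = L, leader payoff 2.
- C: BR = R, leader payoff 3.
- D: BR = L, leader payoff 0.
Row's induced payoffs are 6, 2, 3, 0, so Row commits to A. Subgame-perfect outcome: (A, R) with payoffs (6, 7).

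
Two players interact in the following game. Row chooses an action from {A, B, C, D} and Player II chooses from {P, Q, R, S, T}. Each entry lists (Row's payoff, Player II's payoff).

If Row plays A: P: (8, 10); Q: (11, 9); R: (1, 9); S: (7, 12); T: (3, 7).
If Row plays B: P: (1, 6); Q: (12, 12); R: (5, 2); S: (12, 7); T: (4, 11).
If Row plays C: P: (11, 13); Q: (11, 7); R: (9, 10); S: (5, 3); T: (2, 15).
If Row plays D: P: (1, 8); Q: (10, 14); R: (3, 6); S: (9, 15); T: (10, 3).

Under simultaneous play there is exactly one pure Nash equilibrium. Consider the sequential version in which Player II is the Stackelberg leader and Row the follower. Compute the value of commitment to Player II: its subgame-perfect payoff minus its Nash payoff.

Backward induction with Player II moving first.
- P: Row compares 8, 1, 11, 1 and picks C; Player II would get 13.
- Q: Row compares 11, 12, 11, 10 and picks B; Player II would get 12.
- R: Row compares 1, 5, 9, 3 and picks C; Player II would get 10.
- S: Row compares 7, 12, 5, 9 and picks B; Player II would get 7.
- T: Row compares 3, 4, 2, 10 and picks D; Player II would get 3.
Maximizing over 13, 12, 10, 7, 3, Player II chooses P. Subgame-perfect outcome: (C, P) with payoffs (11, 13).
Under simultaneous play:
Row's best replies: P→C; Q→B; R→C; S→B; T→D.
Player II's best replies: A→S; B→Q; C→T; D→S.
The unique mutual best reply is (B, Q), giving (12, 12).
Player II's commitment gain: 13 − 12 = 1.

1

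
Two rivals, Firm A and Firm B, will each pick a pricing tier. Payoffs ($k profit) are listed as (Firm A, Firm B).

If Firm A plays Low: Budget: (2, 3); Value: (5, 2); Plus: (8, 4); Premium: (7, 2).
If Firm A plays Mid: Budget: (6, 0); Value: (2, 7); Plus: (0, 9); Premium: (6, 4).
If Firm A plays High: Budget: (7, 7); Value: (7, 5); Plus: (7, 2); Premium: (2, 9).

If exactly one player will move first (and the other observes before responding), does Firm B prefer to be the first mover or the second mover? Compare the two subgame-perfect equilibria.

If Firm A leads: Firm B's best replies are Low→Plus, Mid→Plus, High→Premium; Firm A's induced payoffs 8, 0, 2; outcome (Low, Plus), payoffs (8, 4).
If Firm B leads: Firm A's best replies are Budget→High, Value→High, Plus→Low, Premium→Low; Firm B's induced payoffs 7, 5, 4, 2; outcome (High, Budget), payoffs (7, 7).
Firm B gets 7 moving first and 4 moving second, so Firm B prefers to move first.

first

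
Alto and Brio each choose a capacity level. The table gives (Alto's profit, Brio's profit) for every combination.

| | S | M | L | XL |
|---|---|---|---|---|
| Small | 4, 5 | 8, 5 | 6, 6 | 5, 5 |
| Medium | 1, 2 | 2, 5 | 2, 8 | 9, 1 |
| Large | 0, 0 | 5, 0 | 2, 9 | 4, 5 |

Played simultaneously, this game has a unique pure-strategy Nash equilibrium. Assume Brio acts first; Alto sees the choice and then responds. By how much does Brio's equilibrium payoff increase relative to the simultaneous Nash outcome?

Backward induction with Brio moving first.
- S: Alto compares 4, 1, 0 and picks Small; Brio would get 5.
- M: Alto compares 8, 2, 5 and picks Small; Brio would get 5.
- L: Alto compares 6, 2, 2 and picks Small; Brio would get 6.
- XL: Alto compares 5, 9, 4 and picks Medium; Brio would get 1.
Maximizing over 5, 5, 6, 1, Brio chooses L. Subgame-perfect outcome: (Small, L) with payoffs (6, 6).
Under simultaneous play:
Alto's best replies: S→Small; M→Small; L→Small; XL→Medium.
Brio's best replies: Small→L; Medium→L; Large→L.
The unique mutual best reply is (Small, L), giving (6, 6).
Brio's commitment gain: 6 − 6 = 0.

0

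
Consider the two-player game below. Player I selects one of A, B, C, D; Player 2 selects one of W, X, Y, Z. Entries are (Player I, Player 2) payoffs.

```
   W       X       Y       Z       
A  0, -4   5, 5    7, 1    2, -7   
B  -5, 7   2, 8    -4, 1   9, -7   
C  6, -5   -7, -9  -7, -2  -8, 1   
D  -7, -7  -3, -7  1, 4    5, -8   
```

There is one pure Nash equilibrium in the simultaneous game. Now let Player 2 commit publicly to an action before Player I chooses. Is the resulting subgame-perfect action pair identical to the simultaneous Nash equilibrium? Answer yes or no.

Player I best-responds to each possible Player 2 move:
- W: Player I compares 0, -5, 6, -7 and picks C; Player 2 would get -5.
- X: Player I compares 5, 2, -7, -3 and picks A; Player 2 would get 5.
- Y: Player I compares 7, -4, -7, 1 and picks A; Player 2 would get 1.
- Z: Player I compares 2, 9, -8, 5 and picks B; Player 2 would get -7.
Maximizing over -5, 5, 1, -7, Player 2 chooses X. Subgame-perfect outcome: (A, X) with payoffs (5, 5).
For the simultaneous game, intersect best replies.
Player I's best replies: W→C; X→A; Y→A; Z→B.
Player 2's best replies: A→X; B→X; C→Z; D→Y.
Only (A, X) has each player best-responding; Nash payoffs (5, 5).
Sequential outcome (A, X) coincides with the Nash profile (A, X).

yes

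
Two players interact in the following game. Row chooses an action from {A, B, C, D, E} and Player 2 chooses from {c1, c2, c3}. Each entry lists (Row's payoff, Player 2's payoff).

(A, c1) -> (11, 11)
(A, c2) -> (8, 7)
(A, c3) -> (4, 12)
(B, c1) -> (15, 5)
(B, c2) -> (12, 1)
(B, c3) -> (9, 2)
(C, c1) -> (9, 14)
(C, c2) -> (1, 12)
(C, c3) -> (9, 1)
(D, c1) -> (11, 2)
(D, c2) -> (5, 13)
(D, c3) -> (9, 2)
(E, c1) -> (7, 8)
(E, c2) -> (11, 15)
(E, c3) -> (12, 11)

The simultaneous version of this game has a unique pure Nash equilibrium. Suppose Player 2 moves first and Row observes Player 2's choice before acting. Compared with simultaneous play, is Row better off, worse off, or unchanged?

worse off

Work backward from Row's decision.
- c1 → Row plays B (best of 11, 15, 9, 11, 7); Player 2 gets 5.
- c2 → Row plays B (best of 8, 12, 1, 5, 11); Player 2 gets 1.
- c3 → Row plays E (best of 4, 9, 9, 9, 12); Player 2 gets 11.
Among 5, 1, 11, the best is 11 at c3. Subgame-perfect outcome: (E, c3) with payoffs (12, 11).
Now find the simultaneous Nash equilibrium.
Row's best replies: c1→B; c2→B; c3→E.
Player 2's best replies: A→c3; B→c1; C→c1; D→c2; E→c2.
The unique mutual best reply is (B, c1), giving (15, 5).
Row earns 12 sequentially versus 15 at the Nash outcome: worse off.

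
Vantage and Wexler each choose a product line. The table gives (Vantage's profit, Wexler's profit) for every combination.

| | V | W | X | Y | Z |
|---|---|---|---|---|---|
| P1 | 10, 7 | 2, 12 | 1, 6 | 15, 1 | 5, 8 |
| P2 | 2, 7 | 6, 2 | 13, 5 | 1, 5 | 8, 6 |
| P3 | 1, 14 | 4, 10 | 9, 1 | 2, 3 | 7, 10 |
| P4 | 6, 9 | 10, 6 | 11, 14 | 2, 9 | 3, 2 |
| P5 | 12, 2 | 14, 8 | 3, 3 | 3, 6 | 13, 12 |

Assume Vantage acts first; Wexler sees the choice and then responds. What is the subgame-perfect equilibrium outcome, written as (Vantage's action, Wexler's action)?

Work backward from Wexler's decision.
- P1: BR = W, leader payoff 2.
- P2: BR = V, leader payoff 2.
- P3: BR = V, leader payoff 1.
- P4: BR = X, leader payoff 11.
- P5: BR = Z, leader payoff 13.
Vantage's induced payoffs are 2, 2, 1, 11, 13, so Vantage commits to P5. Subgame-perfect outcome: (P5, Z) with payoffs (13, 12).

(P5, Z)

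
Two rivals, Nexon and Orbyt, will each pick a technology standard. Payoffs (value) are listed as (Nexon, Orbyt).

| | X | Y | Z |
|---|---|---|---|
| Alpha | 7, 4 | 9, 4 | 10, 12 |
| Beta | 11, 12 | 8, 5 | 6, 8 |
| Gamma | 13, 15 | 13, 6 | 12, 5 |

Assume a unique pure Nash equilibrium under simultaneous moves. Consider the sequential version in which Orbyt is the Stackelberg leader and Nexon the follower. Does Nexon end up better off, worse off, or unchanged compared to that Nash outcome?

Nexon best-responds to each possible Orbyt move:
- X → Nexon plays Gamma (best of 7, 11, 13); Orbyt gets 15.
- Y → Nexon plays Gamma (best of 9, 8, 13); Orbyt gets 6.
- Z → Nexon plays Gamma (best of 10, 6, 12); Orbyt gets 5.
Orbyt's induced payoffs are 15, 6, 5, so Orbyt commits to X. Subgame-perfect outcome: (Gamma, X) with payoffs (13, 15).
Under simultaneous play:
Nexon's best replies: X→Gamma; Y→Gamma; Z→Gamma.
Orbyt's best replies: Alpha→Z; Beta→X; Gamma→X.
The unique mutual best reply is (Gamma, X), giving (13, 15).
Nexon earns 13 sequentially versus 13 at the Nash outcome: unchanged.

unchanged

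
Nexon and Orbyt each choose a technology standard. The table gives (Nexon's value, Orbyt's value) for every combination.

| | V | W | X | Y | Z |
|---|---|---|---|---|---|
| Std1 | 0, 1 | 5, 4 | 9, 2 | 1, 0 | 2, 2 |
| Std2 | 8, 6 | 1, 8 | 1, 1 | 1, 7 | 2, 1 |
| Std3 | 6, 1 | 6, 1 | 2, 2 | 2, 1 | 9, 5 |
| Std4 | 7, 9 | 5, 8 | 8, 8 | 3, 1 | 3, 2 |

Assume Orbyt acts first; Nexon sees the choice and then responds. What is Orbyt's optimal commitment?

V

Backward induction with Orbyt moving first.
- V: Nexon compares 0, 8, 6, 7 and picks Std2; Orbyt would get 6.
- W: Nexon compares 5, 1, 6, 5 and picks Std3; Orbyt would get 1.
- X: Nexon compares 9, 1, 2, 8 and picks Std1; Orbyt would get 2.
- Y: Nexon compares 1, 1, 2, 3 and picks Std4; Orbyt would get 1.
- Z: Nexon compares 2, 2, 9, 3 and picks Std3; Orbyt would get 5.
Among 6, 1, 2, 1, 5, the best is 6 at V. Subgame-perfect outcome: (Std2, V) with payoffs (8, 6).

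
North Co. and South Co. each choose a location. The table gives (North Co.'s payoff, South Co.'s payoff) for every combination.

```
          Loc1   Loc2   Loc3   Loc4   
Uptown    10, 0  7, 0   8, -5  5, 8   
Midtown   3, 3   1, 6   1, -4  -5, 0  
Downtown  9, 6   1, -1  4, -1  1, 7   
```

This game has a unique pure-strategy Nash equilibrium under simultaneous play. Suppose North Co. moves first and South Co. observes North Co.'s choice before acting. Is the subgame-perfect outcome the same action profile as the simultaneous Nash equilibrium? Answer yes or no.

Work backward from South Co.'s decision.
- Uptown → South Co. plays Loc4 (best of 0, 0, -5, 8); North Co. gets 5.
- Midtown → South Co. plays Loc2 (best of 3, 6, -4, 0); North Co. gets 1.
- Downtown → South Co. plays Loc4 (best of 6, -1, -1, 7); North Co. gets 1.
Maximizing over 5, 1, 1, North Co. chooses Uptown. Subgame-perfect outcome: (Uptown, Loc4) with payoffs (5, 8).
Under simultaneous play:
North Co.'s best replies: Loc1→Uptown; Loc2→Uptown; Loc3→Uptown; Loc4→Uptown.
South Co.'s best replies: Uptown→Loc4; Midtown→Loc2; Downtown→Loc4.
Only (Uptown, Loc4) has each player best-responding; Nash payoffs (5, 8).
Sequential outcome (Uptown, Loc4) coincides with the Nash profile (Uptown, Loc4).

yes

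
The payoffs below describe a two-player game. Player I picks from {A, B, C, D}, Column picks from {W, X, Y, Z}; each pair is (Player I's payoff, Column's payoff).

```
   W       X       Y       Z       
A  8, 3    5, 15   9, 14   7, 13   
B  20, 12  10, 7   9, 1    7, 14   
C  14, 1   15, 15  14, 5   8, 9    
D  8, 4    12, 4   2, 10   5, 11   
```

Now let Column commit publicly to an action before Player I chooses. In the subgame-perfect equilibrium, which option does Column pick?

X

Solve by backward induction (Column leads).
- W → Player I plays B (best of 8, 20, 14, 8); Column gets 12.
- X → Player I plays C (best of 5, 10, 15, 12); Column gets 15.
- Y → Player I plays C (best of 9, 9, 14, 2); Column gets 5.
- Z → Player I plays C (best of 7, 7, 8, 5); Column gets 9.
Among 12, 15, 5, 9, the best is 15 at X. Subgame-perfect outcome: (C, X) with payoffs (15, 15).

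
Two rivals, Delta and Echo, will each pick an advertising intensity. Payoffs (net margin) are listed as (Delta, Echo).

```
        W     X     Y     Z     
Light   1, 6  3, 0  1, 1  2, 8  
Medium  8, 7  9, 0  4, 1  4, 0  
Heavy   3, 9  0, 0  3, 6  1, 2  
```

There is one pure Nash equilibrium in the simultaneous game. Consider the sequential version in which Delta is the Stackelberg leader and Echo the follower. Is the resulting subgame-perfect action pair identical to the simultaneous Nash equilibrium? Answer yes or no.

Solve by backward induction (Delta leads).
- Light: BR = Z, leader payoff 2.
- Medium: BR = W, leader payoff 8.
- Heavy: BR = W, leader payoff 3.
Delta's induced payoffs are 2, 8, 3, so Delta commits to Medium. Subgame-perfect outcome: (Medium, W) with payoffs (8, 7).
Now find the simultaneous Nash equilibrium.
Delta's best replies: W→Medium; X→Medium; Y→Medium; Z→Medium.
Echo's best replies: Light→Z; Medium→W; Heavy→W.
The unique mutual best reply is (Medium, W), giving (8, 7).
Sequential outcome (Medium, W) coincides with the Nash profile (Medium, W).

yes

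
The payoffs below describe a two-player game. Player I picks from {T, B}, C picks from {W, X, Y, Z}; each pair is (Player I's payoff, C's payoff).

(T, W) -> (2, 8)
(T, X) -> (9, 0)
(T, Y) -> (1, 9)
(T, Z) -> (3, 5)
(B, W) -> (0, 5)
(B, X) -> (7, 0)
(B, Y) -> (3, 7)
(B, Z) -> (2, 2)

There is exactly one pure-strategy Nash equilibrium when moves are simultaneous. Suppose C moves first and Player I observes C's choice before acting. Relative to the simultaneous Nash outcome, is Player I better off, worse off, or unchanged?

worse off

Work backward from Player I's decision.
- W: Player I compares 2, 0 and picks T; C would get 8.
- X: Player I compares 9, 7 and picks T; C would get 0.
- Y: Player I compares 1, 3 and picks B; C would get 7.
- Z: Player I compares 3, 2 and picks T; C would get 5.
C's induced payoffs are 8, 0, 7, 5, so C commits to W. Subgame-perfect outcome: (T, W) with payoffs (2, 8).
Now find the simultaneous Nash equilibrium.
Player I's best replies: W→T; X→T; Y→B; Z→T.
C's best replies: T→Y; B→Y.
Only (B, Y) has each player best-responding; Nash payoffs (3, 7).
Player I earns 2 sequentially versus 3 at the Nash outcome: worse off.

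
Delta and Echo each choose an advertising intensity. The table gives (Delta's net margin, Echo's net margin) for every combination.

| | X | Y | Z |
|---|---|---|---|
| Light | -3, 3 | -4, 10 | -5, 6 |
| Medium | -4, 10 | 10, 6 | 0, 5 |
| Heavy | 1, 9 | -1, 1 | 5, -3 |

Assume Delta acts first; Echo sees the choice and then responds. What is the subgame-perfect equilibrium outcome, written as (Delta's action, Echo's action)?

(Heavy, X)

Echo best-responds to each possible Delta move:
- Light: BR = Y, leader payoff -4.
- Medium: BR = X, leader payoff -4.
- Heavy: BR = X, leader payoff 1.
Maximizing over -4, -4, 1, Delta chooses Heavy. Subgame-perfect outcome: (Heavy, X) with payoffs (1, 9).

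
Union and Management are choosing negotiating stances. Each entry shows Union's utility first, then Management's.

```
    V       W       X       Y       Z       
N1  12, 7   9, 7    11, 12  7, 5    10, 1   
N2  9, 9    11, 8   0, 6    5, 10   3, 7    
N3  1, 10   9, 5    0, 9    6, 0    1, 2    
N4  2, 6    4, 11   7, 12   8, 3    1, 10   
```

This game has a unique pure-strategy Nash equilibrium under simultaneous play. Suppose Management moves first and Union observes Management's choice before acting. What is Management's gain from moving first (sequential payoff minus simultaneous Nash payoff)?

0

Union best-responds to each possible Management move:
- V: BR = N1, leader payoff 7.
- W: BR = N2, leader payoff 8.
- X: BR = N1, leader payoff 12.
- Y: BR = N4, leader payoff 3.
- Z: BR = N1, leader payoff 1.
Among 7, 8, 12, 3, 1, the best is 12 at X. Subgame-perfect outcome: (N1, X) with payoffs (11, 12).
Under simultaneous play:
Union's best replies: V→N1; W→N2; X→N1; Y→N4; Z→N1.
Management's best replies: N1→X; N2→Y; N3→V; N4→X.
The unique mutual best reply is (N1, X), giving (11, 12).
Management's commitment gain: 12 − 12 = 0.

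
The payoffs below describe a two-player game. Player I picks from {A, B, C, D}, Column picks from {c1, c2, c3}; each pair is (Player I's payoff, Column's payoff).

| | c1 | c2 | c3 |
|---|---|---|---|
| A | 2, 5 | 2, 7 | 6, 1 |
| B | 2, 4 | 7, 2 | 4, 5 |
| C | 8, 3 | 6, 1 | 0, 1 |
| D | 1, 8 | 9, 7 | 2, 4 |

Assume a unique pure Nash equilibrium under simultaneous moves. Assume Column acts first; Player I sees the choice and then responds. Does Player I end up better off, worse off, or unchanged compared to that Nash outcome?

better off

Work backward from Player I's decision.
- c1: BR = C, leader payoff 3.
- c2: BR = D, leader payoff 7.
- c3: BR = A, leader payoff 1.
Among 3, 7, 1, the best is 7 at c2. Subgame-perfect outcome: (D, c2) with payoffs (9, 7).
Now find the simultaneous Nash equilibrium.
Player I's best replies: c1→C; c2→D; c3→A.
Column's best replies: A→c2; B→c3; C→c1; D→c1.
Only (C, c1) has each player best-responding; Nash payoffs (8, 3).
Player I earns 9 sequentially versus 8 at the Nash outcome: better off.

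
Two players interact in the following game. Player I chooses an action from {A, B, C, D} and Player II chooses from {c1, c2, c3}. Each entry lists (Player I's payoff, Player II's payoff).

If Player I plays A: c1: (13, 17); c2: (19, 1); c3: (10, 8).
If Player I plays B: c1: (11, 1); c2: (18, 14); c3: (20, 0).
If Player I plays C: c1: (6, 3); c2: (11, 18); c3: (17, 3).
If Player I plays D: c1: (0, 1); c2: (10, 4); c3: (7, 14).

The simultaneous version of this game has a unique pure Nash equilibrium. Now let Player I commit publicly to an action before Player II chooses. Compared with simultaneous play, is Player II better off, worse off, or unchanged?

Work backward from Player II's decision.
- A: Player II compares 17, 1, 8 and picks c1; Player I would get 13.
- B: Player II compares 1, 14, 0 and picks c2; Player I would get 18.
- C: Player II compares 3, 18, 3 and picks c2; Player I would get 11.
- D: Player II compares 1, 4, 14 and picks c3; Player I would get 7.
Maximizing over 13, 18, 11, 7, Player I chooses B. Subgame-perfect outcome: (B, c2) with payoffs (18, 14).
Under simultaneous play:
Player I's best replies: c1→A; c2→A; c3→B.
Player II's best replies: A→c1; B→c2; C→c2; D→c3.
Only (A, c1) has each player best-responding; Nash payoffs (13, 17).
Player II earns 14 sequentially versus 17 at the Nash outcome: worse off.

worse off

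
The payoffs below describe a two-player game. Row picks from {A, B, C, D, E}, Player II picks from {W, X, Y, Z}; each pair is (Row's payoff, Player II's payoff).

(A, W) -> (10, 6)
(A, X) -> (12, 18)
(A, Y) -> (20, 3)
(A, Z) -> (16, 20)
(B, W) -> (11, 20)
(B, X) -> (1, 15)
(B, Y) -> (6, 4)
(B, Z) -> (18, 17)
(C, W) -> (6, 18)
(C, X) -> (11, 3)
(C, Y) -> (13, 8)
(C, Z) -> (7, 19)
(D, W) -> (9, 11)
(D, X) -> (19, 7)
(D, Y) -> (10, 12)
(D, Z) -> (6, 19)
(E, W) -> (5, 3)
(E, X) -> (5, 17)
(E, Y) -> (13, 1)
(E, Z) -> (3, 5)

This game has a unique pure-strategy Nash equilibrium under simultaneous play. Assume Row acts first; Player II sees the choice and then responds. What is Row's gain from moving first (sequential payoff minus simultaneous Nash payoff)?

Work backward from Player II's decision.
- A: BR = Z, leader payoff 16.
- B: BR = W, leader payoff 11.
- C: BR = Z, leader payoff 7.
- D: BR = Z, leader payoff 6.
- E: BR = X, leader payoff 5.
Maximizing over 16, 11, 7, 6, 5, Row chooses A. Subgame-perfect outcome: (A, Z) with payoffs (16, 20).
Under simultaneous play:
Row's best replies: W→B; X→D; Y→A; Z→B.
Player II's best replies: A→Z; B→W; C→Z; D→Z; E→X.
The unique mutual best reply is (B, W), giving (11, 20).
Row's commitment gain: 16 − 11 = 5.

5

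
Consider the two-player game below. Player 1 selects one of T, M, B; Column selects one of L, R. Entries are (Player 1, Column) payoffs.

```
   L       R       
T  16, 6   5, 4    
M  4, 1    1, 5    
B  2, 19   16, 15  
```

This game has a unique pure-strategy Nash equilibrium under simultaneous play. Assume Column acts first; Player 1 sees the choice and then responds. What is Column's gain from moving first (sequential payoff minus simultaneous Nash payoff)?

9

Work backward from Player 1's decision.
- L: Player 1 compares 16, 4, 2 and picks T; Column would get 6.
- R: Player 1 compares 5, 1, 16 and picks B; Column would get 15.
Among 6, 15, the best is 15 at R. Subgame-perfect outcome: (B, R) with payoffs (16, 15).
For the simultaneous game, intersect best replies.
Player 1's best replies: L→T; R→B.
Column's best replies: T→L; M→R; B→L.
The unique mutual best reply is (T, L), giving (16, 6).
Column's commitment gain: 15 − 6 = 9.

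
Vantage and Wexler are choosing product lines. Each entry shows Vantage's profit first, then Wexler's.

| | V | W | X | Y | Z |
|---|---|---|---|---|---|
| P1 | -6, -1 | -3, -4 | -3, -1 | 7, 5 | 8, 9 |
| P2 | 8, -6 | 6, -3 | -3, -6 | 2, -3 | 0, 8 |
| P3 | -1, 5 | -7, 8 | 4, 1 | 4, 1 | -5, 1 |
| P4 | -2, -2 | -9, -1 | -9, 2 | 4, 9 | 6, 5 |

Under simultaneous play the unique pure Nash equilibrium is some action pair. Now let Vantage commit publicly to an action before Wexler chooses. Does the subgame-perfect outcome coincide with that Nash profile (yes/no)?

yes

Work backward from Wexler's decision.
- P1: Wexler compares -1, -4, -1, 5, 9 and picks Z; Vantage would get 8.
- P2: Wexler compares -6, -3, -6, -3, 8 and picks Z; Vantage would get 0.
- P3: Wexler compares 5, 8, 1, 1, 1 and picks W; Vantage would get -7.
- P4: Wexler compares -2, -1, 2, 9, 5 and picks Y; Vantage would get 4.
Maximizing over 8, 0, -7, 4, Vantage chooses P1. Subgame-perfect outcome: (P1, Z) with payoffs (8, 9).
Under simultaneous play:
Vantage's best replies: V→P2; W→P2; X→P3; Y→P1; Z→P1.
Wexler's best replies: P1→Z; P2→Z; P3→W; P4→Y.
The unique mutual best reply is (P1, Z), giving (8, 9).
Sequential outcome (P1, Z) coincides with the Nash profile (P1, Z).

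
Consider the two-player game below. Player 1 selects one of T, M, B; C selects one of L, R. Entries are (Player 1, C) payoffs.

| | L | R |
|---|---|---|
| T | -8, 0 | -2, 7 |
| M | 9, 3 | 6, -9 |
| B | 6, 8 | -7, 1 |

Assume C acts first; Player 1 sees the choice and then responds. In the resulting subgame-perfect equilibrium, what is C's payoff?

3

Backward induction with C moving first.
- L: Player 1 compares -8, 9, 6 and picks M; C would get 3.
- R: Player 1 compares -2, 6, -7 and picks M; C would get -9.
C's induced payoffs are 3, -9, so C commits to L. Subgame-perfect outcome: (M, L) with payoffs (9, 3).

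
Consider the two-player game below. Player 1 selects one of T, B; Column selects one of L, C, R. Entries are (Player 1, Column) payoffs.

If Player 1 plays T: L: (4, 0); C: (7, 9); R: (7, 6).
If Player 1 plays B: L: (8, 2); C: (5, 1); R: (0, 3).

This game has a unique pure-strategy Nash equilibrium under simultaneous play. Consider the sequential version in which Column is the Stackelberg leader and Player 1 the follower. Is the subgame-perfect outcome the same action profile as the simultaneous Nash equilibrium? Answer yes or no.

Solve by backward induction (Column leads).
- L: BR = B, leader payoff 2.
- C: BR = T, leader payoff 9.
- R: BR = T, leader payoff 6.
Among 2, 9, 6, the best is 9 at C. Subgame-perfect outcome: (T, C) with payoffs (7, 9).
Under simultaneous play:
Player 1's best replies: L→B; C→T; R→T.
Column's best replies: T→C; B→R.
Only (T, C) has each player best-responding; Nash payoffs (7, 9).
Sequential outcome (T, C) coincides with the Nash profile (T, C).

yes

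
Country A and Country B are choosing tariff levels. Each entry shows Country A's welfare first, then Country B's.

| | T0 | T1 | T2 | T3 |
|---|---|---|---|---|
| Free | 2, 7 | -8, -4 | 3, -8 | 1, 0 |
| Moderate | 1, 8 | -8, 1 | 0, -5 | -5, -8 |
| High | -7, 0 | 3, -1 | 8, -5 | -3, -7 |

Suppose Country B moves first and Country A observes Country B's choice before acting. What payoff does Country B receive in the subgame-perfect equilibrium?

7

Backward induction with Country B moving first.
- T0: BR = Free, leader payoff 7.
- T1: BR = High, leader payoff -1.
- T2: BR = High, leader payoff -5.
- T3: BR = Free, leader payoff 0.
Among 7, -1, -5, 0, the best is 7 at T0. Subgame-perfect outcome: (Free, T0) with payoffs (2, 7).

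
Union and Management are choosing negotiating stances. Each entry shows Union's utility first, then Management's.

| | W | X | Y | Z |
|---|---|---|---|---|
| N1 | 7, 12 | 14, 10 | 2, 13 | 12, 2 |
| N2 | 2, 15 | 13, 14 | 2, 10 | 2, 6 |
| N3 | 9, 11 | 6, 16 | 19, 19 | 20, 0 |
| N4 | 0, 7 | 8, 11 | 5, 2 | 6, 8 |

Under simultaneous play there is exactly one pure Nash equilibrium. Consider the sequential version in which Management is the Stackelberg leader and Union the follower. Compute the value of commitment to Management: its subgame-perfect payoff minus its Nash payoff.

Work backward from Union's decision.
- W: BR = N3, leader payoff 11.
- X: BR = N1, leader payoff 10.
- Y: BR = N3, leader payoff 19.
- Z: BR = N3, leader payoff 0.
Maximizing over 11, 10, 19, 0, Management chooses Y. Subgame-perfect outcome: (N3, Y) with payoffs (19, 19).
Under simultaneous play:
Union's best replies: W→N3; X→N1; Y→N3; Z→N3.
Management's best replies: N1→Y; N2→W; N3→Y; N4→X.
The unique mutual best reply is (N3, Y), giving (19, 19).
Management's commitment gain: 19 − 19 = 0.

0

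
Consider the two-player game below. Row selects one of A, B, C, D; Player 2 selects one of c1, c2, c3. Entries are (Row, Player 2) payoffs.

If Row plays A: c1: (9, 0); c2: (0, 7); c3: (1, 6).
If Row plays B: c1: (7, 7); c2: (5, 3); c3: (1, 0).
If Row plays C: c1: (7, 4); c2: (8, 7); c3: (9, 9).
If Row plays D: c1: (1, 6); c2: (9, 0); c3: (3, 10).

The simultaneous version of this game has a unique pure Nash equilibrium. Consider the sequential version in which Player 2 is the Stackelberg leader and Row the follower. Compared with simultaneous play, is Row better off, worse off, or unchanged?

Backward induction with Player 2 moving first.
- c1 → Row plays A (best of 9, 7, 7, 1); Player 2 gets 0.
- c2 → Row plays D (best of 0, 5, 8, 9); Player 2 gets 0.
- c3 → Row plays C (best of 1, 1, 9, 3); Player 2 gets 9.
Maximizing over 0, 0, 9, Player 2 chooses c3. Subgame-perfect outcome: (C, c3) with payoffs (9, 9).
For the simultaneous game, intersect best replies.
Row's best replies: c1→A; c2→D; c3→C.
Player 2's best replies: A→c2; B→c1; C→c3; D→c3.
Only (C, c3) has each player best-responding; Nash payoffs (9, 9).
Row earns 9 sequentially versus 9 at the Nash outcome: unchanged.

unchanged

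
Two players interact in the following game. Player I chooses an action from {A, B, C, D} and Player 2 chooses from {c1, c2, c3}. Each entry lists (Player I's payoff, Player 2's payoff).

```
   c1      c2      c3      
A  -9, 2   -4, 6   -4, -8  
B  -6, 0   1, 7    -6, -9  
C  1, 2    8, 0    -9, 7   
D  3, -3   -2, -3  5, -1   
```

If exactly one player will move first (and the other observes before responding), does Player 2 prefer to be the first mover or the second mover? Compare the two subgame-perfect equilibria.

If Player I leads: Player 2's best replies are A→c2, B→c2, C→c3, D→c3; Player I's induced payoffs -4, 1, -9, 5; outcome (D, c3), payoffs (5, -1).
If Player 2 leads: Player I's best replies are c1→D, c2→C, c3→D; Player 2's induced payoffs -3, 0, -1; outcome (C, c2), payoffs (8, 0).
Player 2 gets 0 moving first and -1 moving second, so Player 2 prefers to move first.

first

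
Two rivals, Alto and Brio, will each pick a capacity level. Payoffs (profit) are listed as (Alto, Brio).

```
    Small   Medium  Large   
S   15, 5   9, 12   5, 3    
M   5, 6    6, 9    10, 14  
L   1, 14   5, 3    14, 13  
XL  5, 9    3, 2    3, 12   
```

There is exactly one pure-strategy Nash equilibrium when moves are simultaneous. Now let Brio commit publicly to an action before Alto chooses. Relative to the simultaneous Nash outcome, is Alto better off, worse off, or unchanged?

Alto best-responds to each possible Brio move:
- Small: BR = S, leader payoff 5.
- Medium: BR = S, leader payoff 12.
- Large: BR = L, leader payoff 13.
Maximizing over 5, 12, 13, Brio chooses Large. Subgame-perfect outcome: (L, Large) with payoffs (14, 13).
Now find the simultaneous Nash equilibrium.
Alto's best replies: Small→S; Medium→S; Large→L.
Brio's best replies: S→Medium; M→Large; L→Small; XL→Large.
The unique mutual best reply is (S, Medium), giving (9, 12).
Alto earns 14 sequentially versus 9 at the Nash outcome: better off.

better off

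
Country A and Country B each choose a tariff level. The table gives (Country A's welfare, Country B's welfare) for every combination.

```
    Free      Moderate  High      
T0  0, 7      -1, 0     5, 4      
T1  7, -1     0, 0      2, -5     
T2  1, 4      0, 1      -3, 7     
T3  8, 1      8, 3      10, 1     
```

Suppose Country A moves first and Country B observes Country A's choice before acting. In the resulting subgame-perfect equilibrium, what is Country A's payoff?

8

Work backward from Country B's decision.
- T0 → Country B plays Free (best of 7, 0, 4); Country A gets 0.
- T1 → Country B plays Moderate (best of -1, 0, -5); Country A gets 0.
- T2 → Country B plays High (best of 4, 1, 7); Country A gets -3.
- T3 → Country B plays Moderate (best of 1, 3, 1); Country A gets 8.
Among 0, 0, -3, 8, the best is 8 at T3. Subgame-perfect outcome: (T3, Moderate) with payoffs (8, 3).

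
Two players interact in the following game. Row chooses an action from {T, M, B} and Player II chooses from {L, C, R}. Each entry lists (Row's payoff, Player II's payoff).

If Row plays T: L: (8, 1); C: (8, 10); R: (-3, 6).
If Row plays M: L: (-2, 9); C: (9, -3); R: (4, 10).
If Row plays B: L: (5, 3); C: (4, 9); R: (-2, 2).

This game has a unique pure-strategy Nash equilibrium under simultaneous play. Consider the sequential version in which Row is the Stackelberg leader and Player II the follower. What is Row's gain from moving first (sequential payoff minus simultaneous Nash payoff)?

Player II best-responds to each possible Row move:
- T: Player II compares 1, 10, 6 and picks C; Row would get 8.
- M: Player II compares 9, -3, 10 and picks R; Row would get 4.
- B: Player II compares 3, 9, 2 and picks C; Row would get 4.
Row's induced payoffs are 8, 4, 4, so Row commits to T. Subgame-perfect outcome: (T, C) with payoffs (8, 10).
For the simultaneous game, intersect best replies.
Row's best replies: L→T; C→M; R→M.
Player II's best replies: T→C; M→R; B→C.
The unique mutual best reply is (M, R), giving (4, 10).
Row's commitment gain: 8 − 4 = 4.

4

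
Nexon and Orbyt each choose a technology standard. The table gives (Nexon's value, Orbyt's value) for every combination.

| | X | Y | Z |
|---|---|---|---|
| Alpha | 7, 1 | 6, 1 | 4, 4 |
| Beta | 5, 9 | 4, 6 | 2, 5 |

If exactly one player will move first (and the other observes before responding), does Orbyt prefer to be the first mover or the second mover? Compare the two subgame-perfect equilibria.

second

If Nexon leads: Orbyt's best replies are Alpha→Z, Beta→X; Nexon's induced payoffs 4, 5; outcome (Beta, X), payoffs (5, 9).
If Orbyt leads: Nexon's best replies are X→Alpha, Y→Alpha, Z→Alpha; Orbyt's induced payoffs 1, 1, 4; outcome (Alpha, Z), payoffs (4, 4).
Orbyt gets 4 moving first and 9 moving second, so Orbyt prefers to move second.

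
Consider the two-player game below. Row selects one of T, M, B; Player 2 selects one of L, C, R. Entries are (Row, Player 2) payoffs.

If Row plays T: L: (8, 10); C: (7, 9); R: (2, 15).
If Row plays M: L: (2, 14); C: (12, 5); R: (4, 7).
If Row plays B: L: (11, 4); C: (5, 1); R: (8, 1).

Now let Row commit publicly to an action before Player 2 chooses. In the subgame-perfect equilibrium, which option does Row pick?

B

Solve by backward induction (Row leads).
- T: Player 2 compares 10, 9, 15 and picks R; Row would get 2.
- M: Player 2 compares 14, 5, 7 and picks L; Row would get 2.
- B: Player 2 compares 4, 1, 1 and picks L; Row would get 11.
Among 2, 2, 11, the best is 11 at B. Subgame-perfect outcome: (B, L) with payoffs (11, 4).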